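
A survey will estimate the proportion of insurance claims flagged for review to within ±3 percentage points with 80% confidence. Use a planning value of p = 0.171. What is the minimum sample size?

n = 259

For a proportion with margin E = 0.03 at 80% confidence, z = 1.282.
n = p̂(1−p̂)(z/E)² = 0.171 × 0.829 × (1.282/0.03)² = 258.87
Round up: n = 259.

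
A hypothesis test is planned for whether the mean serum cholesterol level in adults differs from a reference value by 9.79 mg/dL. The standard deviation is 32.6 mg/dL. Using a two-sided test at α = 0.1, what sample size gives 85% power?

For a one-sample z-test, n = ((z_{α/2} + z_β)·σ/δ)².
z_{α/2} = 1.645 (two-sided α = 0.1); z_β = 1.036 (power 85% → β = 0.15).
n = (2.681 × 32.6 / 9.79)² = 79.70
Round up: n = 80.

80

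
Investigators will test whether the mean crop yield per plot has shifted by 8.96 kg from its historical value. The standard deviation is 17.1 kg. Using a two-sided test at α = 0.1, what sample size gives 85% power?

For a one-sample z-test, n = ((z_{α/2} + z_β)·σ/δ)².
z_{α/2} = 1.645 (two-sided α = 0.1); z_β = 1.036 (power 85% → β = 0.15).
n = (2.681 × 17.1 / 8.96)² = 26.18
Round up: n = 27.

27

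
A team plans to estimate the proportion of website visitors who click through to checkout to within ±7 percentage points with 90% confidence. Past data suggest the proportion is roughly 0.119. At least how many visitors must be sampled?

For a proportion with margin E = 0.07 at 90% confidence, z = 1.645.
n = p̂(1−p̂)(z/E)² = 0.119 × 0.881 × (1.645/0.07)² = 57.90
Round up: n = 58.

58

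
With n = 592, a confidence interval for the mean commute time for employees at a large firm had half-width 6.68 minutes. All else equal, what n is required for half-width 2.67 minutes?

Margin of error scales as 1/√n, so n₂ = n₁·(E₁/E₂)².
n₂ = 592 × (6.68/2.67)² = 592 × 6.259 = 3705.33
Round up: n₂ = 3706.

3706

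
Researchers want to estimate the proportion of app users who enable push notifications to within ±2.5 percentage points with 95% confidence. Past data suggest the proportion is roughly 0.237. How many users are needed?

n = 1112

For a proportion with margin E = 0.025 at 95% confidence, z = 1.960.
n = p̂(1−p̂)(z/E)² = 0.237 × 0.763 × (1.960/0.025)² = 1111.49
Round up: n = 1112.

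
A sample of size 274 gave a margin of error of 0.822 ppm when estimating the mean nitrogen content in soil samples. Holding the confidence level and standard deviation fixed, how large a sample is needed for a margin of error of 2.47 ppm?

Margin of error scales as 1/√n, so n₂ = n₁·(E₁/E₂)².
n₂ = 274 × (0.822/2.47)² = 274 × 0.1108 = 30.36
Round up: n₂ = 31.

31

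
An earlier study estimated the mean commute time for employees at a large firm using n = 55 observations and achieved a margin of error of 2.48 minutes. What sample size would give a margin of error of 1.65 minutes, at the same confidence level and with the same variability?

Margin of error scales as 1/√n, so n₂ = n₁·(E₁/E₂)².
n₂ = 55 × (2.48/1.65)² = 55 × 2.259 = 124.24
Round up: n₂ = 125.

125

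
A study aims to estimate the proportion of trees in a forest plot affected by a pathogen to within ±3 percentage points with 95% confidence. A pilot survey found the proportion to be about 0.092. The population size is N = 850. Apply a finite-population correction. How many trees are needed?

For a proportion with margin E = 0.03 at 95% confidence, z = 1.960.
n = p̂(1−p̂)(z/E)² = 0.092 × 0.908 × (1.960/0.03)² = 356.57 — call this n₀.
Finite-population correction with N = 850: n = n₀ / (1 + (n₀−1)/N) = 356.57 / 1.418 = 251.46
Round up: n = 252.

n = 252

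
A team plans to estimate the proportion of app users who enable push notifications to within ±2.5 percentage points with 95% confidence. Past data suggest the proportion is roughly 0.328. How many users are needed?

For a proportion with margin E = 0.025 at 95% confidence, z = 1.960.
n = p̂(1−p̂)(z/E)² = 0.328 × 0.672 × (1.960/0.025)² = 1354.80
Round up: n = 1355.

1355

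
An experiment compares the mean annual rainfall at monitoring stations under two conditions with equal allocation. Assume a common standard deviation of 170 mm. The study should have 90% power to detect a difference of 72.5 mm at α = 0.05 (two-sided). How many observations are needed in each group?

For two equal groups, n per group = 2·((z_{α/2} + z_β)·σ/δ)².
z_{α/2} = 1.960; z_β = 1.282 (power 90%).
n = 2 × (3.242 × 170 / 72.5)² = 2 × 57.79 = 115.58
Round up: n = 116 per group.

116 per group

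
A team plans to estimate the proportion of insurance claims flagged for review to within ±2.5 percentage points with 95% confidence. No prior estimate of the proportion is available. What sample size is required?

For a proportion with margin E = 0.025 at 95% confidence, z = 1.960.
With no prior estimate, use p = 0.5, which maximizes p(1−p) at 0.25.
n = 0.25 × (z/E)² = 0.25 × (1.960/0.025)² = 1536.64
Round up: n = 1537.

1537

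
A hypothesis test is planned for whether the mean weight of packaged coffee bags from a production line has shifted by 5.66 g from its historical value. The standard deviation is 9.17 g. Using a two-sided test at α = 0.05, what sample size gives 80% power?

21

For a one-sample z-test, n = ((z_{α/2} + z_β)·σ/δ)².
z_{α/2} = 1.960 (two-sided α = 0.05); z_β = 0.842 (power 80% → β = 0.2).
n = (2.802 × 9.17 / 5.66)² = 20.61
Round up: n = 21.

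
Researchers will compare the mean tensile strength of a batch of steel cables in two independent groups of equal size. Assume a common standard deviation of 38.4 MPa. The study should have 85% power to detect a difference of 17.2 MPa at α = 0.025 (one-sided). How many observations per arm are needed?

For two equal groups, n per group = 2·((z_α + z_β)·σ/δ)².
z_α = 1.960; z_β = 1.036 (power 85%).
n = 2 × (2.996 × 38.4 / 17.2)² = 2 × 44.74 = 89.48
Round up: n = 90 per group.

90 per group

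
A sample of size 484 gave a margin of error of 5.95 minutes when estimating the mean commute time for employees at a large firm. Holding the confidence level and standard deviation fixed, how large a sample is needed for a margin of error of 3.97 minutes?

Margin of error scales as 1/√n, so n₂ = n₁·(E₁/E₂)².
n₂ = 484 × (5.95/3.97)² = 484 × 2.246 = 1087.06
Round up: n₂ = 1088.

1088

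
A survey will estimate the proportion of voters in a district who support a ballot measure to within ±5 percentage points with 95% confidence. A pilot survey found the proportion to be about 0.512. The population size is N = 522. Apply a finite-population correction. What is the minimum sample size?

222

For a proportion with margin E = 0.05 at 95% confidence, z = 1.960.
n = p̂(1−p̂)(z/E)² = 0.512 × 0.488 × (1.960/0.05)² = 383.94 — call this n₀.
Finite-population correction with N = 522: n = n₀ / (1 + (n₀−1)/N) = 383.94 / 1.734 = 221.42
Round up: n = 222.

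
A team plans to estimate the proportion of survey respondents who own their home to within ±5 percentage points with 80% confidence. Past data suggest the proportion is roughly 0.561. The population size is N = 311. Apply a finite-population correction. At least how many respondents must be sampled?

For a proportion with margin E = 0.05 at 80% confidence, z = 1.282.
n = p̂(1−p̂)(z/E)² = 0.561 × 0.439 × (1.282/0.05)² = 161.91 — call this n₀.
Finite-population correction with N = 311: n = n₀ / (1 + (n₀−1)/N) = 161.91 / 1.517 = 106.73
Round up: n = 107.

107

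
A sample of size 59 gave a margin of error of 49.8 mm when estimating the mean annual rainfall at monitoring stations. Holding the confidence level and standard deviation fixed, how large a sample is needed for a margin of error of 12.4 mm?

Margin of error scales as 1/√n, so n₂ = n₁·(E₁/E₂)².
n₂ = 59 × (49.8/12.4)² = 59 × 16.13 = 951.67
Round up: n₂ = 952.

952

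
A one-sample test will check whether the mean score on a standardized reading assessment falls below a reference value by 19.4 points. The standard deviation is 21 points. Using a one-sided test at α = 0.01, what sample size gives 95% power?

n = 19

For a one-sample z-test, n = ((z_α + z_β)·σ/δ)².
z_α = 2.326 (one-sided α = 0.01); z_β = 1.645 (power 95% → β = 0.05).
n = (3.971 × 21 / 19.4)² = 18.48
Round up: n = 19.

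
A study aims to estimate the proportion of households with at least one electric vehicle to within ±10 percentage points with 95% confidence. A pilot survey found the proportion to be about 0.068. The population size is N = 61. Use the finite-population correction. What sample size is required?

18

For a proportion with margin E = 0.1 at 95% confidence, z = 1.960.
n = p̂(1−p̂)(z/E)² = 0.068 × 0.932 × (1.960/0.1)² = 24.35 — call this n₀.
Finite-population correction with N = 61: n = n₀ / (1 + (n₀−1)/N) = 24.35 / 1.383 = 17.61
Round up: n = 18.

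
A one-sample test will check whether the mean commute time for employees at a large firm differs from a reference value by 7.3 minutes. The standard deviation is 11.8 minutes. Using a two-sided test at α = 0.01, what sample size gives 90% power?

For a one-sample z-test, n = ((z_{α/2} + z_β)·σ/δ)².
z_{α/2} = 2.576 (two-sided α = 0.01); z_β = 1.282 (power 90% → β = 0.1).
n = (3.858 × 11.8 / 7.3)² = 38.89
Round up: n = 39.

n = 39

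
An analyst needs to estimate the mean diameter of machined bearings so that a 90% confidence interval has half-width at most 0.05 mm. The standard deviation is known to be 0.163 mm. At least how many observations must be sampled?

29

For a mean, the margin of error is E = z·σ/√n, so n = (zσ/E)².
At 90% confidence, z = 1.645.
n = (1.645 × 0.163 / 0.05)² = 28.76
Round up: n = 29.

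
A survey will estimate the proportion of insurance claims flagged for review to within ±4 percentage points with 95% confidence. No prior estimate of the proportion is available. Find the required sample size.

601

For a proportion with margin E = 0.04 at 95% confidence, z = 1.960.
With no prior estimate, use p = 0.5, which maximizes p(1−p) at 0.25.
n = 0.25 × (z/E)² = 0.25 × (1.960/0.04)² = 600.25
Round up: n = 601.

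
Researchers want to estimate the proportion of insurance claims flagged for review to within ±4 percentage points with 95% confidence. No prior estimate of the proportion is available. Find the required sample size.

n = 601

For a proportion with margin E = 0.04 at 95% confidence, z = 1.960.
With no prior estimate, use p = 0.5, which maximizes p(1−p) at 0.25.
n = 0.25 × (z/E)² = 0.25 × (1.960/0.04)² = 600.25
Round up: n = 601.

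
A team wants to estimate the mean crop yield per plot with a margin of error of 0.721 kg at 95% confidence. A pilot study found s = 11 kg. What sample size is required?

For a mean, the margin of error is E = z·σ/√n, so n = (zσ/E)².
At 95% confidence, z = 1.960.
n = (1.960 × 11 / 0.721)² = 894.18
Round up: n = 895.

895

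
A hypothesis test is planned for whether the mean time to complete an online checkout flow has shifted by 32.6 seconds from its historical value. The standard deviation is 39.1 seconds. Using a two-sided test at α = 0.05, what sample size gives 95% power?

For a one-sample z-test, n = ((z_{α/2} + z_β)·σ/δ)².
z_{α/2} = 1.960 (two-sided α = 0.05); z_β = 1.645 (power 95% → β = 0.05).
n = (3.605 × 39.1 / 32.6)² = 18.70
Round up: n = 19.

19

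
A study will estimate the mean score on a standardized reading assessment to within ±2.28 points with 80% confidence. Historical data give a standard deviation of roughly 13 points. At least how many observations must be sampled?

54

For a mean, the margin of error is E = z·σ/√n, so n = (zσ/E)².
At 80% confidence, z = 1.282.
n = (1.282 × 13 / 2.28)² = 53.43
Round up: n = 54.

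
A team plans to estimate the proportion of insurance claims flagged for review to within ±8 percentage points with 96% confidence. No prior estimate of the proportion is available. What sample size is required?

For a proportion with margin E = 0.08 at 96% confidence, z = 2.054.
With no prior estimate, use p = 0.5, which maximizes p(1−p) at 0.25.
n = 0.25 × (z/E)² = 0.25 × (2.054/0.08)² = 164.80
Round up: n = 165.

165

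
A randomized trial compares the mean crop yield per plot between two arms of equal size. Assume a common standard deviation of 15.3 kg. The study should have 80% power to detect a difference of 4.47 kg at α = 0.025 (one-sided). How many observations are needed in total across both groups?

368 total

For two equal groups, n per group = 2·((z_α + z_β)·σ/δ)².
z_α = 1.960; z_β = 0.842 (power 80%).
n = 2 × (2.802 × 15.3 / 4.47)² = 2 × 91.98 = 183.96
Round up: n = 184 per group.
Total across both groups: 2 × 184 = 368.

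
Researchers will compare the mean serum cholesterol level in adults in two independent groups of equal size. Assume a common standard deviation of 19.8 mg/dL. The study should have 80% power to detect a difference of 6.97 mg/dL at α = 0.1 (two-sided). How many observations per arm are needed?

For two equal groups, n per group = 2·((z_{α/2} + z_β)·σ/δ)².
z_{α/2} = 1.645; z_β = 0.842 (power 80%).
n = 2 × (2.487 × 19.8 / 6.97)² = 2 × 49.91 = 99.82
Round up: n = 100 per group.

100 per group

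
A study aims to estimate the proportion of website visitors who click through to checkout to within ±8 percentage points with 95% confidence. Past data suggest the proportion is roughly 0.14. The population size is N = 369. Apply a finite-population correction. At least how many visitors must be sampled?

For a proportion with margin E = 0.08 at 95% confidence, z = 1.960.
n = p̂(1−p̂)(z/E)² = 0.14 × 0.86 × (1.960/0.08)² = 72.27 — call this n₀.
Finite-population correction with N = 369: n = n₀ / (1 + (n₀−1)/N) = 72.27 / 1.193 = 60.58
Round up: n = 61.

61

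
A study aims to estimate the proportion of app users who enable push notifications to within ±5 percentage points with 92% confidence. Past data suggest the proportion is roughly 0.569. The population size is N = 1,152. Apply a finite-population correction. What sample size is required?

For a proportion with margin E = 0.05 at 92% confidence, z = 1.751.
n = p̂(1−p̂)(z/E)² = 0.569 × 0.431 × (1.751/0.05)² = 300.76 — call this n₀.
Finite-population correction with N = 1,152: n = n₀ / (1 + (n₀−1)/N) = 300.76 / 1.26 = 238.70
Round up: n = 239.

239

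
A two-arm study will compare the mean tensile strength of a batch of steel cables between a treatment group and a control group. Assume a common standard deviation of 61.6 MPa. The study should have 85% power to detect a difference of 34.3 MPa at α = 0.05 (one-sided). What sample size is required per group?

47 per group

For two equal groups, n per group = 2·((z_α + z_β)·σ/δ)².
z_α = 1.645; z_β = 1.036 (power 85%).
n = 2 × (2.681 × 61.6 / 34.3)² = 2 × 23.18 = 46.36
Round up: n = 47 per group.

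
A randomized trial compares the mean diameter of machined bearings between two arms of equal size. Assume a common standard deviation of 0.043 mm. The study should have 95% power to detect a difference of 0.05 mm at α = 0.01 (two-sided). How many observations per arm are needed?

For two equal groups, n per group = 2·((z_{α/2} + z_β)·σ/δ)².
z_{α/2} = 2.576; z_β = 1.645 (power 95%).
n = 2 × (4.221 × 0.043 / 0.05)² = 2 × 13.18 = 26.36
Round up: n = 27 per group.

27 per group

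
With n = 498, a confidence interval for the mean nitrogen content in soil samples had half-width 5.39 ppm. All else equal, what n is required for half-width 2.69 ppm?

2000

Margin of error scales as 1/√n, so n₂ = n₁·(E₁/E₂)².
n₂ = 498 × (5.39/2.69)² = 498 × 4.015 = 1999.47
Round up: n₂ = 2000.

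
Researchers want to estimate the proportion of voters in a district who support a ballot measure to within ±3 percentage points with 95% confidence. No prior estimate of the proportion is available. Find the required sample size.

n = 1068

For a proportion with margin E = 0.03 at 95% confidence, z = 1.960.
With no prior estimate, use p = 0.5, which maximizes p(1−p) at 0.25.
n = 0.25 × (z/E)² = 0.25 × (1.960/0.03)² = 1067.11
Round up: n = 1068.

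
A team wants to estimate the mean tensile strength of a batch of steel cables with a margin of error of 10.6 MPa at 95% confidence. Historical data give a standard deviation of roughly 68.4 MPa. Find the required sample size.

For a mean, the margin of error is E = z·σ/√n, so n = (zσ/E)².
At 95% confidence, z = 1.960.
n = (1.960 × 68.4 / 10.6)² = 159.96
Round up: n = 160.

160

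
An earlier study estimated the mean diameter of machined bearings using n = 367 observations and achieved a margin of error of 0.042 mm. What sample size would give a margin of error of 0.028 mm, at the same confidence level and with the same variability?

826

Margin of error scales as 1/√n, so n₂ = n₁·(E₁/E₂)².
n₂ = 367 × (0.042/0.028)² = 367 × 2.25 = 825.75
Round up: n₂ = 826.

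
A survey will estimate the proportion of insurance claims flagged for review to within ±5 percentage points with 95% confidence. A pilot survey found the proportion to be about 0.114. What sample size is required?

156

For a proportion with margin E = 0.05 at 95% confidence, z = 1.960.
n = p̂(1−p̂)(z/E)² = 0.114 × 0.886 × (1.960/0.05)² = 155.21
Round up: n = 156.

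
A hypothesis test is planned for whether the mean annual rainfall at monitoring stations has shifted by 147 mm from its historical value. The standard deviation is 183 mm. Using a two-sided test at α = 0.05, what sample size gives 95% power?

21

For a one-sample z-test, n = ((z_{α/2} + z_β)·σ/δ)².
z_{α/2} = 1.960 (two-sided α = 0.05); z_β = 1.645 (power 95% → β = 0.05).
n = (3.605 × 183 / 147)² = 20.14
Round up: n = 21.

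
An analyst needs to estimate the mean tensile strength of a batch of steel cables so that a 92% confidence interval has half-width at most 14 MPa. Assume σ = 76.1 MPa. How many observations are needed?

91

For a mean, the margin of error is E = z·σ/√n, so n = (zσ/E)².
At 92% confidence, z = 1.751.
n = (1.751 × 76.1 / 14)² = 90.59
Round up: n = 91.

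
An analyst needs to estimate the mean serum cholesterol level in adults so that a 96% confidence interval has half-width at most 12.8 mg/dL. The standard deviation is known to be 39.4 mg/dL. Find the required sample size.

For a mean, the margin of error is E = z·σ/√n, so n = (zσ/E)².
At 96% confidence, z = 2.054.
n = (2.054 × 39.4 / 12.8)² = 39.97
Round up: n = 40.

40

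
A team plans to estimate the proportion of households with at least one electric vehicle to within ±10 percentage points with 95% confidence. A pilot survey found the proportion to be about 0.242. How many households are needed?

For a proportion with margin E = 0.1 at 95% confidence, z = 1.960.
n = p̂(1−p̂)(z/E)² = 0.242 × 0.758 × (1.960/0.1)² = 70.47
Round up: n = 71.

71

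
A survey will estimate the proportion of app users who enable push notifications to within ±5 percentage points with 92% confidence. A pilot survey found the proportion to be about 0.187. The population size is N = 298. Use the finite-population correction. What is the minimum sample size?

n = 115

For a proportion with margin E = 0.05 at 92% confidence, z = 1.751.
n = p̂(1−p̂)(z/E)² = 0.187 × 0.813 × (1.751/0.05)² = 186.45 — call this n₀.
Finite-population correction with N = 298: n = n₀ / (1 + (n₀−1)/N) = 186.45 / 1.622 = 114.95
Round up: n = 115.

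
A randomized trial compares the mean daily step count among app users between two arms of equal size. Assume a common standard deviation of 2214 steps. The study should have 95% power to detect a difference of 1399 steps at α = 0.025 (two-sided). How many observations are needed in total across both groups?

152 total

For two equal groups, n per group = 2·((z_{α/2} + z_β)·σ/δ)².
z_{α/2} = 2.241; z_β = 1.645 (power 95%).
n = 2 × (3.886 × 2214 / 1399)² = 2 × 37.82 = 75.64
Round up: n = 76 per group.
Total across both groups: 2 × 76 = 152.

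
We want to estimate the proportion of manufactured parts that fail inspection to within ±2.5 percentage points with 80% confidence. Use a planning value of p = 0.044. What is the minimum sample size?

For a proportion with margin E = 0.025 at 80% confidence, z = 1.282.
n = p̂(1−p̂)(z/E)² = 0.044 × 0.956 × (1.282/0.025)² = 110.61
Round up: n = 111.

111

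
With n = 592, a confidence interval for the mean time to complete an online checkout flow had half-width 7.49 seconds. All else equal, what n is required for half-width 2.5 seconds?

5314

Margin of error scales as 1/√n, so n₂ = n₁·(E₁/E₂)².
n₂ = 592 × (7.49/2.5)² = 592 × 8.976 = 5313.79
Round up: n₂ = 5314.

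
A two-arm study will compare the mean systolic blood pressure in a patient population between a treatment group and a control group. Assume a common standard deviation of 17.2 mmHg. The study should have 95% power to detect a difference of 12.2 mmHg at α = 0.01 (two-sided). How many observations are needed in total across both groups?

For two equal groups, n per group = 2·((z_{α/2} + z_β)·σ/δ)².
z_{α/2} = 2.576; z_β = 1.645 (power 95%).
n = 2 × (4.221 × 17.2 / 12.2)² = 2 × 35.41 = 70.82
Round up: n = 71 per group.
Total across both groups: 2 × 71 = 142.

142 total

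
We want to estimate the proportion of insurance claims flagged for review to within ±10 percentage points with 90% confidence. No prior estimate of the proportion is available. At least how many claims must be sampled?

For a proportion with margin E = 0.1 at 90% confidence, z = 1.645.
With no prior estimate, use p = 0.5, which maximizes p(1−p) at 0.25.
n = 0.25 × (z/E)² = 0.25 × (1.645/0.1)² = 67.65
Round up: n = 68.

n = 68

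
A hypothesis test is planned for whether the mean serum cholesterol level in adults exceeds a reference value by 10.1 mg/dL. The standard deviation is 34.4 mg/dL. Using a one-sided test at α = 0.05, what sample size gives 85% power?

84

For a one-sample z-test, n = ((z_α + z_β)·σ/δ)².
z_α = 1.645 (one-sided α = 0.05); z_β = 1.036 (power 85% → β = 0.15).
n = (2.681 × 34.4 / 10.1)² = 83.38
Round up: n = 84.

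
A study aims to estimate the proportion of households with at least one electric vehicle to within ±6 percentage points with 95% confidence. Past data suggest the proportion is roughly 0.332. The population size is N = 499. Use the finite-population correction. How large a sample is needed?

For a proportion with margin E = 0.06 at 95% confidence, z = 1.960.
n = p̂(1−p̂)(z/E)² = 0.332 × 0.668 × (1.960/0.06)² = 236.66 — call this n₀.
Finite-population correction with N = 499: n = n₀ / (1 + (n₀−1)/N) = 236.66 / 1.472 = 160.77
Round up: n = 161.

161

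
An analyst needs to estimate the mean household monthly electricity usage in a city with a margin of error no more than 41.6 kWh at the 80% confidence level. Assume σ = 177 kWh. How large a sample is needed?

For a mean, the margin of error is E = z·σ/√n, so n = (zσ/E)².
At 80% confidence, z = 1.282.
n = (1.282 × 177 / 41.6)² = 29.75
Round up: n = 30.

30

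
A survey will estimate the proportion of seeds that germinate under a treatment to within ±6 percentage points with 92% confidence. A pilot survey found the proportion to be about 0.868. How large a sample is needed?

98

For a proportion with margin E = 0.06 at 92% confidence, z = 1.751.
n = p̂(1−p̂)(z/E)² = 0.868 × 0.132 × (1.751/0.06)² = 97.58
Round up: n = 98.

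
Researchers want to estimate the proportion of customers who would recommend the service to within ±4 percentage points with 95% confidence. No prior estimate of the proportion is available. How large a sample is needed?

601

For a proportion with margin E = 0.04 at 95% confidence, z = 1.960.
With no prior estimate, use p = 0.5, which maximizes p(1−p) at 0.25.
n = 0.25 × (z/E)² = 0.25 × (1.960/0.04)² = 600.25
Round up: n = 601.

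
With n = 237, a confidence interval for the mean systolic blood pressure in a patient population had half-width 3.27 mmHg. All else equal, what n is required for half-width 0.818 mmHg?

Margin of error scales as 1/√n, so n₂ = n₁·(E₁/E₂)².
n₂ = 237 × (3.27/0.818)² = 237 × 15.98 = 3787.26
Round up: n₂ = 3788.

3788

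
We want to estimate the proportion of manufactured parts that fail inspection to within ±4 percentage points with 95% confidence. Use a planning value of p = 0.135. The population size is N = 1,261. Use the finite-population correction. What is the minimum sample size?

n = 230

For a proportion with margin E = 0.04 at 95% confidence, z = 1.960.
n = p̂(1−p̂)(z/E)² = 0.135 × 0.865 × (1.960/0.04)² = 280.38 — call this n₀.
Finite-population correction with N = 1,261: n = n₀ / (1 + (n₀−1)/N) = 280.38 / 1.222 = 229.44
Round up: n = 230.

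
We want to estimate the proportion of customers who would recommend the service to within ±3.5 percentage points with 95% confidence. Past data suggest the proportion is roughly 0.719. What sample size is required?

634

For a proportion with margin E = 0.035 at 95% confidence, z = 1.960.
n = p̂(1−p̂)(z/E)² = 0.719 × 0.281 × (1.960/0.035)² = 633.59
Round up: n = 634.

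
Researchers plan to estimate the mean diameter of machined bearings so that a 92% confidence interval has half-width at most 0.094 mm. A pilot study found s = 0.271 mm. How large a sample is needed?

n = 26

For a mean, the margin of error is E = z·σ/√n, so n = (zσ/E)².
At 92% confidence, z = 1.751.
n = (1.751 × 0.271 / 0.094)² = 25.48
Round up: n = 26.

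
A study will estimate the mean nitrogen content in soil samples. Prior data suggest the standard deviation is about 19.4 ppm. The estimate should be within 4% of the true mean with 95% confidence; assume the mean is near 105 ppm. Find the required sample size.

For a mean, the margin of error is E = z·σ/√n, so n = (zσ/E)².
At 95% confidence, z = 1.960.
E = 4% of 105 = 4.2 ppm.
n = (1.960 × 19.4 / 4.2)² = 81.96
Round up: n = 82.

n = 82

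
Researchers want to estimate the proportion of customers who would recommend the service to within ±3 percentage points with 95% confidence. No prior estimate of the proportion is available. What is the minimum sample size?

For a proportion with margin E = 0.03 at 95% confidence, z = 1.960.
With no prior estimate, use p = 0.5, which maximizes p(1−p) at 0.25.
n = 0.25 × (z/E)² = 0.25 × (1.960/0.03)² = 1067.11
Round up: n = 1068.

1068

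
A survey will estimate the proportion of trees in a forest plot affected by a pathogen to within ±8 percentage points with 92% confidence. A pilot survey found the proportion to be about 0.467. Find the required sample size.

n = 120

For a proportion with margin E = 0.08 at 92% confidence, z = 1.751.
n = p̂(1−p̂)(z/E)² = 0.467 × 0.533 × (1.751/0.08)² = 119.24
Round up: n = 120.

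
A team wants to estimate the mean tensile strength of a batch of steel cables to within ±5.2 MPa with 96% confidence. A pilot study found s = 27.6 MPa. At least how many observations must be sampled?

119

For a mean, the margin of error is E = z·σ/√n, so n = (zσ/E)².
At 96% confidence, z = 2.054.
n = (2.054 × 27.6 / 5.2)² = 118.85
Round up: n = 119.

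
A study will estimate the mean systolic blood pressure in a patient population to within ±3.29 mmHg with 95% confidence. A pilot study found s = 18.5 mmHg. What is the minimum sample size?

122

For a mean, the margin of error is E = z·σ/√n, so n = (zσ/E)².
At 95% confidence, z = 1.960.
n = (1.960 × 18.5 / 3.29)² = 121.47
Round up: n = 122.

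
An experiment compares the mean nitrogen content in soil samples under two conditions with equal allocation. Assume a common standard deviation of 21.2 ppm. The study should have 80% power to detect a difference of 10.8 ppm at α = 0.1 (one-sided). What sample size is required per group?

35 per group

For two equal groups, n per group = 2·((z_α + z_β)·σ/δ)².
z_α = 1.282; z_β = 0.842 (power 80%).
n = 2 × (2.124 × 21.2 / 10.8)² = 2 × 17.38 = 34.76
Round up: n = 35 per group.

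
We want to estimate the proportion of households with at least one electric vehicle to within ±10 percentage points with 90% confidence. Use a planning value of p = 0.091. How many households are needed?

For a proportion with margin E = 0.1 at 90% confidence, z = 1.645.
n = p̂(1−p̂)(z/E)² = 0.091 × 0.909 × (1.645/0.1)² = 22.38
Round up: n = 23.

n = 23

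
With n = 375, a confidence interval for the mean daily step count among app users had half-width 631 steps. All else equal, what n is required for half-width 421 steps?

n = 843

Margin of error scales as 1/√n, so n₂ = n₁·(E₁/E₂)².
n₂ = 375 × (631/421)² = 375 × 2.246 = 842.25
Round up: n₂ = 843.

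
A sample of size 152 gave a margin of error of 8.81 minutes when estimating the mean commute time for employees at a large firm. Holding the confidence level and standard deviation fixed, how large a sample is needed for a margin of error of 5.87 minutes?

Margin of error scales as 1/√n, so n₂ = n₁·(E₁/E₂)².
n₂ = 152 × (8.81/5.87)² = 152 × 2.253 = 342.46
Round up: n₂ = 343.

n = 343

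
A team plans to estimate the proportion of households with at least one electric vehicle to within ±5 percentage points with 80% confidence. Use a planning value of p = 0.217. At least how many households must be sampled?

For a proportion with margin E = 0.05 at 80% confidence, z = 1.282.
n = p̂(1−p̂)(z/E)² = 0.217 × 0.783 × (1.282/0.05)² = 111.70
Round up: n = 112.

112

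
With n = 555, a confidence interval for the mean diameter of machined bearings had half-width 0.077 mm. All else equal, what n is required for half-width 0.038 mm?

Margin of error scales as 1/√n, so n₂ = n₁·(E₁/E₂)².
n₂ = 555 × (0.077/0.038)² = 555 × 4.106 = 2278.83
Round up: n₂ = 2279.

n = 2279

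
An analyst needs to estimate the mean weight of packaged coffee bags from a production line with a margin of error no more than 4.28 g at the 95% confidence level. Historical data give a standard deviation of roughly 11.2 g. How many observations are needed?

For a mean, the margin of error is E = z·σ/√n, so n = (zσ/E)².
At 95% confidence, z = 1.960.
n = (1.960 × 11.2 / 4.28)² = 26.31
Round up: n = 27.

n = 27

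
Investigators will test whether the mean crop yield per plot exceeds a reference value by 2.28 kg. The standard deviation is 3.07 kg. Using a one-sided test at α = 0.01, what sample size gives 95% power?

29

For a one-sample z-test, n = ((z_α + z_β)·σ/δ)².
z_α = 2.326 (one-sided α = 0.01); z_β = 1.645 (power 95% → β = 0.05).
n = (3.971 × 3.07 / 2.28)² = 28.59
Round up: n = 29.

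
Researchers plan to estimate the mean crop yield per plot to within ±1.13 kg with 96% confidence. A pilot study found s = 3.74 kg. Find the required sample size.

For a mean, the margin of error is E = z·σ/√n, so n = (zσ/E)².
At 96% confidence, z = 2.054.
n = (2.054 × 3.74 / 1.13)² = 46.22
Round up: n = 47.

n = 47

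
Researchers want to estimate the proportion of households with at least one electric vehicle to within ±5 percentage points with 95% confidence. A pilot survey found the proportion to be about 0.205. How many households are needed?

251

For a proportion with margin E = 0.05 at 95% confidence, z = 1.960.
n = p̂(1−p̂)(z/E)² = 0.205 × 0.795 × (1.960/0.05)² = 250.43
Round up: n = 251.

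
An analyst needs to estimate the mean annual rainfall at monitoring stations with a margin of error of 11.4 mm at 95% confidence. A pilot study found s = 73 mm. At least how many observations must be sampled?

For a mean, the margin of error is E = z·σ/√n, so n = (zσ/E)².
At 95% confidence, z = 1.960.
n = (1.960 × 73 / 11.4)² = 157.52
Round up: n = 158.

158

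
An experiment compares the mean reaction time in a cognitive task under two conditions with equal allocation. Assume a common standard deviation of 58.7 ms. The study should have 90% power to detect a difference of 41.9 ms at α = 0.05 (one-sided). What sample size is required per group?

34 per group

For two equal groups, n per group = 2·((z_α + z_β)·σ/δ)².
z_α = 1.645; z_β = 1.282 (power 90%).
n = 2 × (2.927 × 58.7 / 41.9)² = 2 × 16.81 = 33.62
Round up: n = 34 per group.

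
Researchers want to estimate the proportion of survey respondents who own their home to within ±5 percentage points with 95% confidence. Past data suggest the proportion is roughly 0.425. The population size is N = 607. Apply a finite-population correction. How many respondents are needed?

For a proportion with margin E = 0.05 at 95% confidence, z = 1.960.
n = p̂(1−p̂)(z/E)² = 0.425 × 0.575 × (1.960/0.05)² = 375.52 — call this n₀.
Finite-population correction with N = 607: n = n₀ / (1 + (n₀−1)/N) = 375.52 / 1.617 = 232.23
Round up: n = 233.

n = 233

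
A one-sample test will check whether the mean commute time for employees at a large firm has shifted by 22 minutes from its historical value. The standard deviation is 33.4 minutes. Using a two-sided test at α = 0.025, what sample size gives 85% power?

n = 25

For a one-sample z-test, n = ((z_{α/2} + z_β)·σ/δ)².
z_{α/2} = 2.241 (two-sided α = 0.025); z_β = 1.036 (power 85% → β = 0.15).
n = (3.277 × 33.4 / 22)² = 24.75
Round up: n = 25.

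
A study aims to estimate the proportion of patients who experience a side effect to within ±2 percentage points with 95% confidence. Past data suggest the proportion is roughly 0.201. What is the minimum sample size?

For a proportion with margin E = 0.02 at 95% confidence, z = 1.960.
n = p̂(1−p̂)(z/E)² = 0.201 × 0.799 × (1.960/0.02)² = 1542.39
Round up: n = 1543.

1543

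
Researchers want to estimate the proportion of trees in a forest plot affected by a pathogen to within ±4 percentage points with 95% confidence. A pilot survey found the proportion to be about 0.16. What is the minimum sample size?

For a proportion with margin E = 0.04 at 95% confidence, z = 1.960.
n = p̂(1−p̂)(z/E)² = 0.16 × 0.84 × (1.960/0.04)² = 322.69
Round up: n = 323.

323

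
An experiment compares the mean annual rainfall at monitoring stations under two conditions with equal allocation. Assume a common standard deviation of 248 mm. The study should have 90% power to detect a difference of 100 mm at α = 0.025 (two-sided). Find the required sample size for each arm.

For two equal groups, n per group = 2·((z_{α/2} + z_β)·σ/δ)².
z_{α/2} = 2.241; z_β = 1.282 (power 90%).
n = 2 × (3.523 × 248 / 100)² = 2 × 76.34 = 152.68
Round up: n = 153 per group.

153 per group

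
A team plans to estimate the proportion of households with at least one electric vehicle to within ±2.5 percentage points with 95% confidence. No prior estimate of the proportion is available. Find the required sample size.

1537

For a proportion with margin E = 0.025 at 95% confidence, z = 1.960.
With no prior estimate, use p = 0.5, which maximizes p(1−p) at 0.25.
n = 0.25 × (z/E)² = 0.25 × (1.960/0.025)² = 1536.64
Round up: n = 1537.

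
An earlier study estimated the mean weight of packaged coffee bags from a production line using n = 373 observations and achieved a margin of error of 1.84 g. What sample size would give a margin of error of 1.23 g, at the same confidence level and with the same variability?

n = 835

Margin of error scales as 1/√n, so n₂ = n₁·(E₁/E₂)².
n₂ = 373 × (1.84/1.23)² = 373 × 2.238 = 834.77
Round up: n₂ = 835.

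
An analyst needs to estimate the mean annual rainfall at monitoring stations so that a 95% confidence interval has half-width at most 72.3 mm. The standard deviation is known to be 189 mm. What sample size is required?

For a mean, the margin of error is E = z·σ/√n, so n = (zσ/E)².
At 95% confidence, z = 1.960.
n = (1.960 × 189 / 72.3)² = 26.25
Round up: n = 27.

27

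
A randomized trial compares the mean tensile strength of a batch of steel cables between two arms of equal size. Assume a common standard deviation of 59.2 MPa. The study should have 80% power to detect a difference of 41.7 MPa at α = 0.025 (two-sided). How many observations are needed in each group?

39 per group

For two equal groups, n per group = 2·((z_{α/2} + z_β)·σ/δ)².
z_{α/2} = 2.241; z_β = 0.842 (power 80%).
n = 2 × (3.083 × 59.2 / 41.7)² = 2 × 19.16 = 38.32
Round up: n = 39 per group.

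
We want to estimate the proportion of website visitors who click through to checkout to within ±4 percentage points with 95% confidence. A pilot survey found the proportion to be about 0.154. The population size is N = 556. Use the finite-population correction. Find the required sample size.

For a proportion with margin E = 0.04 at 95% confidence, z = 1.960.
n = p̂(1−p̂)(z/E)² = 0.154 × 0.846 × (1.960/0.04)² = 312.81 — call this n₀.
Finite-population correction with N = 556: n = n₀ / (1 + (n₀−1)/N) = 312.81 / 1.561 = 200.39
Round up: n = 201.

201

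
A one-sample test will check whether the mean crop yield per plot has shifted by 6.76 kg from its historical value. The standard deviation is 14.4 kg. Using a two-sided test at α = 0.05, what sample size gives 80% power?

36

For a one-sample z-test, n = ((z_{α/2} + z_β)·σ/δ)².
z_{α/2} = 1.960 (two-sided α = 0.05); z_β = 0.842 (power 80% → β = 0.2).
n = (2.802 × 14.4 / 6.76)² = 35.63
Round up: n = 36.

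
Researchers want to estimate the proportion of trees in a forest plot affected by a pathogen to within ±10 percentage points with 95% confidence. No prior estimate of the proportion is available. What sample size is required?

For a proportion with margin E = 0.1 at 95% confidence, z = 1.960.
With no prior estimate, use p = 0.5, which maximizes p(1−p) at 0.25.
n = 0.25 × (z/E)² = 0.25 × (1.960/0.1)² = 96.04
Round up: n = 97.

97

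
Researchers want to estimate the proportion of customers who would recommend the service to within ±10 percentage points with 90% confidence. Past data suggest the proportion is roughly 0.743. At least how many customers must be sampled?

52

For a proportion with margin E = 0.1 at 90% confidence, z = 1.645.
n = p̂(1−p̂)(z/E)² = 0.743 × 0.257 × (1.645/0.1)² = 51.67
Round up: n = 52.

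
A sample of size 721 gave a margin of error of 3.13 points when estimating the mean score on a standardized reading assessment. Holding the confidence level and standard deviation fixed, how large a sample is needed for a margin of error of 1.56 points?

Margin of error scales as 1/√n, so n₂ = n₁·(E₁/E₂)².
n₂ = 721 × (3.13/1.56)² = 721 × 4.026 = 2902.75
Round up: n₂ = 2903.

n = 2903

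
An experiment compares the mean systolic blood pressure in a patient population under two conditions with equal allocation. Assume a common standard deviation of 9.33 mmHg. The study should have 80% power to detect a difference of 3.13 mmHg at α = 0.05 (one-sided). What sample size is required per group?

For two equal groups, n per group = 2·((z_α + z_β)·σ/δ)².
z_α = 1.645; z_β = 0.842 (power 80%).
n = 2 × (2.487 × 9.33 / 3.13)² = 2 × 54.96 = 109.92
Round up: n = 110 per group.

110 per group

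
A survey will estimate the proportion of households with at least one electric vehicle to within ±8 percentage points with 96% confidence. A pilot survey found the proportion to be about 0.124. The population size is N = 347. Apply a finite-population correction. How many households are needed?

60

For a proportion with margin E = 0.08 at 96% confidence, z = 2.054.
n = p̂(1−p̂)(z/E)² = 0.124 × 0.876 × (2.054/0.08)² = 71.61 — call this n₀.
Finite-population correction with N = 347: n = n₀ / (1 + (n₀−1)/N) = 71.61 / 1.203 = 59.53
Round up: n = 60.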